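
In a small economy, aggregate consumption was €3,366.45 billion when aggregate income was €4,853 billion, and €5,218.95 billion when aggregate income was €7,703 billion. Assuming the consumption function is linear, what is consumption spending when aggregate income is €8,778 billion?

MPC = (5218.95 − 3366.45)/(7703 − 4853) = 1852.5/2850 = 0.65
a = 3366.45 − 0.65(4853) = 3366.45 − 3154.45 = 212
C = 212 + 0.65(8778) = 212 + 5705.7 = 5917.7

C = 5917.7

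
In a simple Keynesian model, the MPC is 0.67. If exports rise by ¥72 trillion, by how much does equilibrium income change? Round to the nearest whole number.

The multiplier is 1/(1 − MPC) = 1/0.33.
ΔY = 72/0.33 = 218.18 ≈ 218

ΔY ≈ 218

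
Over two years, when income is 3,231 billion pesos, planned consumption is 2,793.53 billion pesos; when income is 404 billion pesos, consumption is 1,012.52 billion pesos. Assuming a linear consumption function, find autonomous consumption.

a = 758

MPC = ΔC/ΔY = (2793.53 − 1012.52)/(3231 − 404) = 1781.01/2827 = 0.63
a = C − MPC·Y = 1012.52 − 0.63(404) = 1012.52 − 254.52 = 758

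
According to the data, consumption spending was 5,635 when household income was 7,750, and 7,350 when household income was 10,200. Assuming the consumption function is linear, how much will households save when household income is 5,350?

MPC = (7350 − 5635)/(10200 − 7750) = 1715/2450 = 0.7
a = 5635 − 0.7(7750) = 5635 − 5425 = 210
C = 210 + 0.7(5350) = 3955
S = 5350 − 3955 = 1395

S = 1395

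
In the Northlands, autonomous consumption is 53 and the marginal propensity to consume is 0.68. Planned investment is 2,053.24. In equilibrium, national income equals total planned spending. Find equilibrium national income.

Y = 6582

Y = C + I = 53 + 0.68Y + 2053.24
Y − 0.68Y = 2106.24
0.32Y = 2106.24, so Y = 2106.24/0.32 = 6582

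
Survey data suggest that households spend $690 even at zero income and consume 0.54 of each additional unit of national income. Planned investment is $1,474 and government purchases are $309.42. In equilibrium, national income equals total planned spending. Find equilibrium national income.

Y = 5377

Y = C + I + G = 690 + 0.54Y + 1474 + 309.42
Y − 0.54Y = 2473.42
0.46Y = 2473.42, so Y = 2473.42/0.46 = 5377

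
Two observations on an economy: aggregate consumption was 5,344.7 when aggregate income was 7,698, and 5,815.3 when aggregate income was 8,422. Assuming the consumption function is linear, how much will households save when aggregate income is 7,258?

MPC = (5815.3 − 5344.7)/(8422 − 7698) = 470.6/724 = 0.65
a = 5344.7 − 0.65(7698) = 5344.7 − 5003.7 = 341
C = 341 + 0.65(7258) = 5058.7
S = 7258 − 5058.7 = 2199.3

S = 2199.3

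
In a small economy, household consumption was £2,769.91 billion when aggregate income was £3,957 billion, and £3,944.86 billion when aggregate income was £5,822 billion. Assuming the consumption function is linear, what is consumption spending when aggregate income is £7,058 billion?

MPC = (3944.86 − 2769.91)/(5822 − 3957) = 1174.95/1865 = 0.63
a = 2769.91 − 0.63(3957) = 2769.91 − 2492.91 = 277
C = 277 + 0.63(7058) = 277 + 4446.54 = 4723.54

C = 4723.54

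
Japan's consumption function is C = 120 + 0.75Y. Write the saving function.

S = Y − C = Y − (120 + 0.75Y) = -120 + (1 − 0.75)Y

S = -120 + 0.25Y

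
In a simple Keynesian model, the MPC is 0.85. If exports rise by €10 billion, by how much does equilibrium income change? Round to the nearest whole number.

The multiplier is 1/(1 − MPC) = 1/0.15.
ΔY = 10/0.15 = 66.67 ≈ 67

ΔY ≈ 67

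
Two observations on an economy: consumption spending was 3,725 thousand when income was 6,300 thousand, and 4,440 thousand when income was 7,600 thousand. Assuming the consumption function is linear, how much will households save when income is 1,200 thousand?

MPC = (4440 − 3725)/(7600 − 6300) = 715/1300 = 0.55
a = 3725 − 0.55(6300) = 3725 − 3465 = 260
C = 260 + 0.55(1200) = 920
S = 1200 − 920 = 280

S = 280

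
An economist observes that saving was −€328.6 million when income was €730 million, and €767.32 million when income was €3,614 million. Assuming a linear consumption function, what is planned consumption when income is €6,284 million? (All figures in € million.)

C = 4502.08

MPS = ΔS/ΔY = (767.32 − (-328.6))/(3614 − 730) = 1095.92/2884 = 0.38
MPC = 1 − MPS = 0.62
Autonomous saving = -328.6 − 0.38(730) = -606, so a = 606
C = 606 + 0.62(6284) = 606 + 3896.08 = 4502.08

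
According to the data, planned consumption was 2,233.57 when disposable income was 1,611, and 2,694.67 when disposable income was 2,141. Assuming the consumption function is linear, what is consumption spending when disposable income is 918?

MPC = (2694.67 − 2233.57)/(2141 − 1611) = 461.1/530 = 0.87
a = 2233.57 − 0.87(1611) = 2233.57 − 1401.57 = 832
C = 832 + 0.87(918) = 832 + 798.66 = 1630.66

C = 1630.66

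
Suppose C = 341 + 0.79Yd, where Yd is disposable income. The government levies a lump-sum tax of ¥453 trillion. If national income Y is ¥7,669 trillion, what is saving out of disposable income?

Yd = Y − T = 7669 − 453 = 7216
C = 341 + 0.79(7216) = 341 + 5700.64 = 6041.64
S = Yd − C = 7216 − 6041.64 = 1174.36

S = 1174.36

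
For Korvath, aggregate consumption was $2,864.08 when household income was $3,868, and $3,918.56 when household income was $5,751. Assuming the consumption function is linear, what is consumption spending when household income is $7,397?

C = 4840.32

MPC = (3918.56 − 2864.08)/(5751 − 3868) = 1054.48/1883 = 0.56
a = 2864.08 − 0.56(3868) = 2864.08 − 2166.08 = 698
C = 698 + 0.56(7397) = 698 + 4142.32 = 4840.32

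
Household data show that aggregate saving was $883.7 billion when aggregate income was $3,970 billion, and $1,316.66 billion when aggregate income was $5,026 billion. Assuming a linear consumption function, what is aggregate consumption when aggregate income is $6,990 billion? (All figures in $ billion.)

MPS = ΔS/ΔY = (1316.66 − 883.7)/(5026 − 3970) = 432.96/1056 = 0.41
MPC = 1 − MPS = 0.59
Autonomous saving = 883.7 − 0.41(3970) = -744, so a = 744
C = 744 + 0.59(6990) = 744 + 4124.1 = 4868.1

C = 4868.1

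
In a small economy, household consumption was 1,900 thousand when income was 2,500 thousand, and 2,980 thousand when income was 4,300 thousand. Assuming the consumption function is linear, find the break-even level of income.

Y = 1000

MPC = (2980 − 1900)/(4300 − 2500) = 1080/1800 = 0.6
a = 1900 − 0.6(2500) = 1900 − 1500 = 400
Break-even: Y = a/(1−MPC) = 400/0.4 = 1000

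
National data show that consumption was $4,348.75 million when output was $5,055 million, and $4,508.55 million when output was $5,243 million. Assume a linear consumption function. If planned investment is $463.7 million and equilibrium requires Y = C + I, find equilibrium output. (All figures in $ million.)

Y = 3438

MPC = (4508.55 − 4348.75)/(5243 − 5055) = 159.8/188 = 0.85
a = 4348.75 − 0.85(5055) = 52
Equilibrium: Y = 52 + 0.85Y + 463.7
0.15Y = 515.7, so Y = 515.7/0.15 = 3438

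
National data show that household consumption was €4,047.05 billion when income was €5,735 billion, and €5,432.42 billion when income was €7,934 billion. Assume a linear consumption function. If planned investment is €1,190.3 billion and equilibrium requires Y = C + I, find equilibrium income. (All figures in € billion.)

MPC = (5432.42 − 4047.05)/(7934 − 5735) = 1385.37/2199 = 0.63
a = 4047.05 − 0.63(5735) = 434
Equilibrium: Y = 434 + 0.63Y + 1190.3
0.37Y = 1624.3, so Y = 1624.3/0.37 = 4390

Y = 4390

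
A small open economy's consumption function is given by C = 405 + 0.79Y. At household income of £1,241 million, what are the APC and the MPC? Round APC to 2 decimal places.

APC = 1.12; MPC = 0.79

MPC = 0.79 (the slope of the consumption function)
C = 405 + 0.79(1241) = 1385.39, so APC = 1385.39/1241 = 1.12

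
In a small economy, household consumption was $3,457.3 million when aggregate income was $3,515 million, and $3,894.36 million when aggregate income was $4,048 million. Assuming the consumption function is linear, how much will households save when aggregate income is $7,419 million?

S = 760.42

MPC = (3894.36 − 3457.3)/(4048 − 3515) = 437.06/533 = 0.82
a = 3457.3 − 0.82(3515) = 3457.3 − 2882.3 = 575
C = 575 + 0.82(7419) = 6658.58
S = 7419 − 6658.58 = 760.42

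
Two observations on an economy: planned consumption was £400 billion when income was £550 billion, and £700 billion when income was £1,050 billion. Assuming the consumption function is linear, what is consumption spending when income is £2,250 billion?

MPC = (700 − 400)/(1050 − 550) = 300/500 = 0.6
a = 400 − 0.6(550) = 400 − 330 = 70
C = 70 + 0.6(2250) = 70 + 1350 = 1420

C = 1420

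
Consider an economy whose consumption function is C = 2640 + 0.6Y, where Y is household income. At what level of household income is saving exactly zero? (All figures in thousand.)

Y = 6600

At break-even, C = Y: 2640 + 0.6Y = Y
0.4Y = 2640, so Y = 2640/0.4 = 6600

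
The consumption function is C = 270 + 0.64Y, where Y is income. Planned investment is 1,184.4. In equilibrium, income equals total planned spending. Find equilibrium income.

Y = C + I = 270 + 0.64Y + 1184.4
Y − 0.64Y = 1454.4
0.36Y = 1454.4, so Y = 1454.4/0.36 = 4040

Y = 4040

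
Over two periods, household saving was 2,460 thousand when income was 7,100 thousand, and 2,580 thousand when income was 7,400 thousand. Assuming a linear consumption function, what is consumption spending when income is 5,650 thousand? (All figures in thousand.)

C = 3770

MPS = ΔS/ΔY = (2580 − 2460)/(7400 − 7100) = 120/300 = 0.4
MPC = 1 − MPS = 0.6
Autonomous saving = 2460 − 0.4(7100) = -380, so a = 380
C = 380 + 0.6(5650) = 380 + 3390 = 3770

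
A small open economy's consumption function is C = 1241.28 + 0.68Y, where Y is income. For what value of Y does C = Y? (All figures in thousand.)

Y = 3879

At break-even, C = Y: 1241.28 + 0.68Y = Y
0.32Y = 1241.28, so Y = 1241.28/0.32 = 3879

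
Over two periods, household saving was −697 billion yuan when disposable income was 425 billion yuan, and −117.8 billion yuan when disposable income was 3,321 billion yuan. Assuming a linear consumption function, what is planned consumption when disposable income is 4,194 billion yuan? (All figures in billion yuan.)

C = 4137.2

MPS = ΔS/ΔY = (-117.8 − (-697))/(3321 − 425) = 579.2/2896 = 0.2
MPC = 1 − MPS = 0.8
Autonomous saving = -697 − 0.2(425) = -782, so a = 782
C = 782 + 0.8(4194) = 782 + 3355.2 = 4137.2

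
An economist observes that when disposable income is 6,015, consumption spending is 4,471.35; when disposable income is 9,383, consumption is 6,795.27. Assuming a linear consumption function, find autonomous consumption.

MPC = ΔC/ΔY = (6795.27 − 4471.35)/(9383 − 6015) = 2323.92/3368 = 0.69
a = C − MPC·Y = 4471.35 − 0.69(6015) = 4471.35 − 4150.35 = 321

a = 321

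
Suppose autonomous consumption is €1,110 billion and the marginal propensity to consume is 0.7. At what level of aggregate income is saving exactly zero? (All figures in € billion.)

At break-even, C = Y: 1110 + 0.7Y = Y
0.3Y = 1110, so Y = 1110/0.3 = 3700

Y = 3700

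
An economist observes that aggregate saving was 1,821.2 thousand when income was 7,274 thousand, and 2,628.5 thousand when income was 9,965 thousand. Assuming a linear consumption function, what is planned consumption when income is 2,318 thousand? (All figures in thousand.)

C = 1983.6

MPS = ΔS/ΔY = (2628.5 − 1821.2)/(9965 − 7274) = 807.3/2691 = 0.3
MPC = 1 − MPS = 0.7
Autonomous saving = 1821.2 − 0.3(7274) = -361, so a = 361
C = 361 + 0.7(2318) = 361 + 1622.6 = 1983.6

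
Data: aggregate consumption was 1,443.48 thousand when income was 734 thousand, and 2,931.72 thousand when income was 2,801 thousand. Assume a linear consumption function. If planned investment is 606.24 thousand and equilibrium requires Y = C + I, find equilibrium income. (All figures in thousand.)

MPC = (2931.72 − 1443.48)/(2801 − 734) = 1488.24/2067 = 0.72
a = 1443.48 − 0.72(734) = 915
Equilibrium: Y = 915 + 0.72Y + 606.24
0.28Y = 1521.24, so Y = 1521.24/0.28 = 5433

Y = 5433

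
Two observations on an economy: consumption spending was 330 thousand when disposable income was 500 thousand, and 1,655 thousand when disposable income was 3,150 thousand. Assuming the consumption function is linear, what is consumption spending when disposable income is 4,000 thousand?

MPC = (1655 − 330)/(3150 − 500) = 1325/2650 = 0.5
a = 330 − 0.5(500) = 330 − 250 = 80
C = 80 + 0.5(4000) = 80 + 2000 = 2080

C = 2080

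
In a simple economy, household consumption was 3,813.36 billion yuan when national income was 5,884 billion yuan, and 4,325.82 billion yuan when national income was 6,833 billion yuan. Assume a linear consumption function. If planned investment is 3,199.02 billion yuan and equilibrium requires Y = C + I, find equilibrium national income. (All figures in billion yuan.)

Y = 8337

MPC = (4325.82 − 3813.36)/(6833 − 5884) = 512.46/949 = 0.54
a = 3813.36 − 0.54(5884) = 636
Equilibrium: Y = 636 + 0.54Y + 3199.02
0.46Y = 3835.02, so Y = 3835.02/0.46 = 8337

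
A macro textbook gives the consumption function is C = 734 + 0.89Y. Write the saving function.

S = -734 + 0.11Y

S = Y − C = Y − (734 + 0.89Y) = -734 + (1 − 0.89)Y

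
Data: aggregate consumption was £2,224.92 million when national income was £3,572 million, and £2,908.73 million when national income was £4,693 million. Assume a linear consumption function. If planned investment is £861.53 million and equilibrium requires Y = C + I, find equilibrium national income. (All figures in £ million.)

MPC = (2908.73 − 2224.92)/(4693 − 3572) = 683.81/1121 = 0.61
a = 2224.92 − 0.61(3572) = 46
Equilibrium: Y = 46 + 0.61Y + 861.53
0.39Y = 907.53, so Y = 907.53/0.39 = 2327

Y = 2327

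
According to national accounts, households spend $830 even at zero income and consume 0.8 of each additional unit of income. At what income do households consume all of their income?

Y = 4150

At break-even, C = Y: 830 + 0.8Y = Y
0.2Y = 830, so Y = 830/0.2 = 4150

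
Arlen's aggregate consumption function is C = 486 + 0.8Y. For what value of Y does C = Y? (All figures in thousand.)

Y = 2430

At break-even, C = Y: 486 + 0.8Y = Y
0.2Y = 486, so Y = 486/0.2 = 2430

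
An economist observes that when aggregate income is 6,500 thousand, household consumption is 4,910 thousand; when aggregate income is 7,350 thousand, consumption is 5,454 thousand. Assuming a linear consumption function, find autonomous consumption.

MPC = ΔC/ΔY = (5454 − 4910)/(7350 − 6500) = 544/850 = 0.64
a = C − MPC·Y = 4910 − 0.64(6500) = 4910 − 4160 = 750

a = 750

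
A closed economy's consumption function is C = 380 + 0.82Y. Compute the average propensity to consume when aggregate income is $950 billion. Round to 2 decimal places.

APC = 1.22

C = 380 + 0.82(950) = 1159
APC = C/Y = 1159/950 = 1.22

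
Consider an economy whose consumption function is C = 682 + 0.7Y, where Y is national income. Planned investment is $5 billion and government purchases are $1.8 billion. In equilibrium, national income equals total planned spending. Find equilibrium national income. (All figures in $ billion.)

Y = C + I + G = 682 + 0.7Y + 5 + 1.8
Y − 0.7Y = 688.8
0.3Y = 688.8, so Y = 688.8/0.3 = 2296

Y = 2296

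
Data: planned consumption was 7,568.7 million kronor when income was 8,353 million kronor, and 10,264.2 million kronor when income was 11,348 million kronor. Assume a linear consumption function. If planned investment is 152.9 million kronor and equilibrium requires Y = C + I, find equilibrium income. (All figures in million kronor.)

MPC = (10264.2 − 7568.7)/(11348 − 8353) = 2695.5/2995 = 0.9
a = 7568.7 − 0.9(8353) = 51
Equilibrium: Y = 51 + 0.9Y + 152.9
0.1Y = 203.9, so Y = 203.9/0.1 = 2039

Y = 2039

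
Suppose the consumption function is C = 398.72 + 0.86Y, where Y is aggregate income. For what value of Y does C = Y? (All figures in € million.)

Y = 2848

At break-even, C = Y: 398.72 + 0.86Y = Y
0.14Y = 398.72, so Y = 398.72/0.14 = 2848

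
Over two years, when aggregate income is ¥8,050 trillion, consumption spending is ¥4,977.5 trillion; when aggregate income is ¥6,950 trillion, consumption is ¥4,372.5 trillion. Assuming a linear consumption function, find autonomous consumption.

MPC = ΔC/ΔY = (4977.5 − 4372.5)/(8050 − 6950) = 605/1100 = 0.55
a = C − MPC·Y = 4372.5 − 0.55(6950) = 4372.5 − 3822.5 = 550

a = 550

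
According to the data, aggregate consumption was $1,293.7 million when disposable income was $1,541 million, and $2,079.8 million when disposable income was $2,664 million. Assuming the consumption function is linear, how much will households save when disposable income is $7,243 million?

MPC = (2079.8 − 1293.7)/(2664 − 1541) = 786.1/1123 = 0.7
a = 1293.7 − 0.7(1541) = 1293.7 − 1078.7 = 215
C = 215 + 0.7(7243) = 5285.1
S = 7243 − 5285.1 = 1957.9

S = 1957.9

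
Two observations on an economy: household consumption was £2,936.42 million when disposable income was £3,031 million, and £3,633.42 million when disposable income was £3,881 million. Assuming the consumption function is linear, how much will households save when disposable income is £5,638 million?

MPC = (3633.42 − 2936.42)/(3881 − 3031) = 697/850 = 0.82
a = 2936.42 − 0.82(3031) = 2936.42 − 2485.42 = 451
C = 451 + 0.82(5638) = 5074.16
S = 5638 − 5074.16 = 563.84

S = 563.84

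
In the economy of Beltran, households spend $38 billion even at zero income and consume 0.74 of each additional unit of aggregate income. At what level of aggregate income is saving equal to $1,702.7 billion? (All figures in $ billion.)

Y = 6695

S = Y − C = -38 + 0.26Y
-38 + 0.26Y = 1702.7, so 0.26Y = 1740.7 and Y = 6695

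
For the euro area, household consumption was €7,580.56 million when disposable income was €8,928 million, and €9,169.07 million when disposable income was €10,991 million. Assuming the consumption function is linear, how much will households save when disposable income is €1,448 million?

S = -372.96

MPC = (9169.07 − 7580.56)/(10991 − 8928) = 1588.51/2063 = 0.77
a = 7580.56 − 0.77(8928) = 7580.56 − 6874.56 = 706
C = 706 + 0.77(1448) = 1820.96
S = 1448 − 1820.96 = -372.96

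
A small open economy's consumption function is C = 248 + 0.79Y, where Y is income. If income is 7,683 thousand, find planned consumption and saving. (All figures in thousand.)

C = 6317.57; S = 1365.43

C = 248 + 0.79(7683) = 248 + 6069.57 = 6317.57
S = Y − C = 7683 − 6317.57 = 1365.43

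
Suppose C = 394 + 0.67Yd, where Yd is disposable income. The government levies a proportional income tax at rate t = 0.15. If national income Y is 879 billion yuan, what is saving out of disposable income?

S = -147.4405

Yd = (1 − 0.15)(879) = 0.85(879) = 747.15
C = 394 + 0.67(747.15) = 394 + 500.5905 = 894.5905
S = Yd − C = 747.15 − 894.5905 = -147.4405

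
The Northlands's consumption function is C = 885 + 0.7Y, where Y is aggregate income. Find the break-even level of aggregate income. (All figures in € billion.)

At break-even, C = Y: 885 + 0.7Y = Y
0.3Y = 885, so Y = 885/0.3 = 2950

Y = 2950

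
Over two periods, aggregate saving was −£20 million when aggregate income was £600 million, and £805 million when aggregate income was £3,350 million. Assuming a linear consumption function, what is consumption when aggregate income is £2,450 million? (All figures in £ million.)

MPS = ΔS/ΔY = (805 − (-20))/(3350 − 600) = 825/2750 = 0.3
MPC = 1 − MPS = 0.7
Autonomous saving = -20 − 0.3(600) = -200, so a = 200
C = 200 + 0.7(2450) = 200 + 1715 = 1915

C = 1915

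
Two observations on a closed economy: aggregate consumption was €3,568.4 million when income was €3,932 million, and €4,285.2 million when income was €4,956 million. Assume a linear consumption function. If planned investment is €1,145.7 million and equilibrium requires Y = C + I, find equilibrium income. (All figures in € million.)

Y = 6539

MPC = (4285.2 − 3568.4)/(4956 − 3932) = 716.8/1024 = 0.7
a = 3568.4 − 0.7(3932) = 816
Equilibrium: Y = 816 + 0.7Y + 1145.7
0.3Y = 1961.7, so Y = 1961.7/0.3 = 6539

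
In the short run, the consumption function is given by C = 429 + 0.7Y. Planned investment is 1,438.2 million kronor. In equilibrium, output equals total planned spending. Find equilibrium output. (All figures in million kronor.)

Y = C + I = 429 + 0.7Y + 1438.2
Y − 0.7Y = 1867.2
0.3Y = 1867.2, so Y = 1867.2/0.3 = 6224

Y = 6224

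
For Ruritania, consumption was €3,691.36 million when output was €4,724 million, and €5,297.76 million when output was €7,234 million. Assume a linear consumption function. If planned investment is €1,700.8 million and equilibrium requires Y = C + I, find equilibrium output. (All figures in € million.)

Y = 6580

MPC = (5297.76 − 3691.36)/(7234 − 4724) = 1606.4/2510 = 0.64
a = 3691.36 − 0.64(4724) = 668
Equilibrium: Y = 668 + 0.64Y + 1700.8
0.36Y = 2368.8, so Y = 2368.8/0.36 = 6580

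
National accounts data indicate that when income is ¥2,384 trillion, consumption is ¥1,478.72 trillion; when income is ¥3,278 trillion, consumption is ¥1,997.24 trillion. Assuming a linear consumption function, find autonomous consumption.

MPC = ΔC/ΔY = (1997.24 − 1478.72)/(3278 − 2384) = 518.52/894 = 0.58
a = C − MPC·Y = 1478.72 − 0.58(2384) = 1478.72 − 1382.72 = 96

a = 96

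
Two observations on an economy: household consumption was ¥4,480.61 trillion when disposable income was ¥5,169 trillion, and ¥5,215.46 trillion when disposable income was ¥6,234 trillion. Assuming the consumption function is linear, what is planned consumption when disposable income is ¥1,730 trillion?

C = 2107.7

MPC = (5215.46 − 4480.61)/(6234 − 5169) = 734.85/1065 = 0.69
a = 4480.61 − 0.69(5169) = 4480.61 − 3566.61 = 914
C = 914 + 0.69(1730) = 914 + 1193.7 = 2107.7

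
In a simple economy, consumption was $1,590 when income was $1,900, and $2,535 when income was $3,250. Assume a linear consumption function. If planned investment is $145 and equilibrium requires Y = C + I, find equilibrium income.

MPC = (2535 − 1590)/(3250 − 1900) = 945/1350 = 0.7
a = 1590 − 0.7(1900) = 260
Equilibrium: Y = 260 + 0.7Y + 145
0.3Y = 405, so Y = 405/0.3 = 1350

Y = 1350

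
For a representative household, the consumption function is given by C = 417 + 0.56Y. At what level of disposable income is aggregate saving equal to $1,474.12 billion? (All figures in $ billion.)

S = Y − C = -417 + 0.44Y
-417 + 0.44Y = 1474.12, so 0.44Y = 1891.12 and Y = 4298

Y = 4298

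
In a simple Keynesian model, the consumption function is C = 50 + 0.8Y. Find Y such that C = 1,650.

Y = 2000

50 + 0.8Y = 1650
0.8Y = 1600, so Y = 1600/0.8 = 2000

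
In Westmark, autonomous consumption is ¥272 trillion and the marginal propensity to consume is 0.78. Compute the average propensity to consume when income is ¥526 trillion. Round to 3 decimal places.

APC = 1.297

C = 272 + 0.78(526) = 682.28
APC = C/Y = 682.28/526 = 1.297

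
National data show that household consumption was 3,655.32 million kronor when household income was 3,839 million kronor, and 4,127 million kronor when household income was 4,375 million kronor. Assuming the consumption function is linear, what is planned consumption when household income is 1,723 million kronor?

MPC = (4127 − 3655.32)/(4375 − 3839) = 471.68/536 = 0.88
a = 3655.32 − 0.88(3839) = 3655.32 − 3378.32 = 277
C = 277 + 0.88(1723) = 277 + 1516.24 = 1793.24

C = 1793.24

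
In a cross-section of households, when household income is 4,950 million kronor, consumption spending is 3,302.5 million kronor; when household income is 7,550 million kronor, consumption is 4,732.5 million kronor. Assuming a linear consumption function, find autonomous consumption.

a = 580

MPC = ΔC/ΔY = (4732.5 − 3302.5)/(7550 − 4950) = 1430/2600 = 0.55
a = C − MPC·Y = 3302.5 − 0.55(4950) = 3302.5 − 2722.5 = 580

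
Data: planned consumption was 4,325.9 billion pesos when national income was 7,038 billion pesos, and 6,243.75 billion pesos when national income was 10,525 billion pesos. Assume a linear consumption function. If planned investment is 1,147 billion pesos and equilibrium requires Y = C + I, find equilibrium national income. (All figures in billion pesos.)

Y = 3560

MPC = (6243.75 − 4325.9)/(10525 − 7038) = 1917.85/3487 = 0.55
a = 4325.9 − 0.55(7038) = 455
Equilibrium: Y = 455 + 0.55Y + 1147
0.45Y = 1602, so Y = 1602/0.45 = 3560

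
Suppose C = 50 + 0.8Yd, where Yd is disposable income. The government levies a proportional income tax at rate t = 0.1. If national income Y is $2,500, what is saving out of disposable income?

S = 400

Yd = (1 − 0.1)(2500) = 0.9(2500) = 2250
C = 50 + 0.8(2250) = 50 + 1800 = 1850
S = Yd − C = 2250 − 1850 = 400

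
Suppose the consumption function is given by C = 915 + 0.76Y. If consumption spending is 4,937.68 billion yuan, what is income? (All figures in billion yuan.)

Y = 5293

915 + 0.76Y = 4937.68
0.76Y = 4022.68, so Y = 4022.68/0.76 = 5293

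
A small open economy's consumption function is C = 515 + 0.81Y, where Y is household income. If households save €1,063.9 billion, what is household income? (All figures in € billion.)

Y = 8310

S = Y − C = -515 + 0.19Y
-515 + 0.19Y = 1063.9, so 0.19Y = 1578.9 and Y = 8310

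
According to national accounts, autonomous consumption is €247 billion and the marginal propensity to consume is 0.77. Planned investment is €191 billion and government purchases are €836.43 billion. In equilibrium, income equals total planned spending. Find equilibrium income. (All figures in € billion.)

Y = C + I + G = 247 + 0.77Y + 191 + 836.43
Y − 0.77Y = 1274.43
0.23Y = 1274.43, so Y = 1274.43/0.23 = 5541

Y = 5541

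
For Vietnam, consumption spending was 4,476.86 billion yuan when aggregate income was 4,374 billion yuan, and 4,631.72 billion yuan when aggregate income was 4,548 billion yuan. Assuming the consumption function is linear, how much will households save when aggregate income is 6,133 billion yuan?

S = 90.63

MPC = (4631.72 − 4476.86)/(4548 − 4374) = 154.86/174 = 0.89
a = 4476.86 − 0.89(4374) = 4476.86 − 3892.86 = 584
C = 584 + 0.89(6133) = 6042.37
S = 6133 − 6042.37 = 90.63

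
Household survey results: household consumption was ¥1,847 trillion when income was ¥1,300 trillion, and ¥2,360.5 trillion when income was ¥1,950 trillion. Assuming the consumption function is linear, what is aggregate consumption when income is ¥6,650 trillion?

MPC = (2360.5 − 1847)/(1950 − 1300) = 513.5/650 = 0.79
a = 1847 − 0.79(1300) = 1847 − 1027 = 820
C = 820 + 0.79(6650) = 820 + 5253.5 = 6073.5

C = 6073.5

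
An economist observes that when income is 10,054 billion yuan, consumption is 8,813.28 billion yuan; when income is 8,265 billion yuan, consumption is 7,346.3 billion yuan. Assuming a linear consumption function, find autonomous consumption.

a = 569

MPC = ΔC/ΔY = (8813.28 − 7346.3)/(10054 − 8265) = 1466.98/1789 = 0.82
a = C − MPC·Y = 7346.3 − 0.82(8265) = 7346.3 − 6777.3 = 569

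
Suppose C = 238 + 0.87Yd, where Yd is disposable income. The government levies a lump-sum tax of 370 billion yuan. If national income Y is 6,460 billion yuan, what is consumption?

C = 5536.3

Yd = Y − T = 6460 − 370 = 6090
C = 238 + 0.87(6090) = 238 + 5298.3 = 5536.3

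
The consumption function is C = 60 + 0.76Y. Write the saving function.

S = Y − C = Y − (60 + 0.76Y) = -60 + (1 − 0.76)Y

S = -60 + 0.24Y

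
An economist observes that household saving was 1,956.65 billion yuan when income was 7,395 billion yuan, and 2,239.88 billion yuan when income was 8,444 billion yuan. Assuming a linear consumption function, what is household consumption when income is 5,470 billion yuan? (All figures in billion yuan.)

MPS = ΔS/ΔY = (2239.88 − 1956.65)/(8444 − 7395) = 283.23/1049 = 0.27
MPC = 1 − MPS = 0.73
Autonomous saving = 1956.65 − 0.27(7395) = -40, so a = 40
C = 40 + 0.73(5470) = 40 + 3993.1 = 4033.1

C = 4033.1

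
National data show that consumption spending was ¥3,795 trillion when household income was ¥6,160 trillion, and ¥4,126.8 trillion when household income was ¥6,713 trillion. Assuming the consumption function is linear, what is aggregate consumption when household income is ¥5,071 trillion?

C = 3141.6

MPC = (4126.8 − 3795)/(6713 − 6160) = 331.8/553 = 0.6
a = 3795 − 0.6(6160) = 3795 − 3696 = 99
C = 99 + 0.6(5071) = 99 + 3042.6 = 3141.6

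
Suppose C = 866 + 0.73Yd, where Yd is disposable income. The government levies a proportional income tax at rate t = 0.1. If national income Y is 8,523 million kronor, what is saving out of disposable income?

S = 1205.089

Yd = (1 − 0.1)(8523) = 0.9(8523) = 7670.7
C = 866 + 0.73(7670.7) = 866 + 5599.611 = 6465.611
S = Yd − C = 7670.7 − 6465.611 = 1205.089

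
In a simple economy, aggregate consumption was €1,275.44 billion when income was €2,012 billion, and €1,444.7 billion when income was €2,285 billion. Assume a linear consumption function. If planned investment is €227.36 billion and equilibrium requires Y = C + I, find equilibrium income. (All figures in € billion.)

Y = 672

MPC = (1444.7 − 1275.44)/(2285 − 2012) = 169.26/273 = 0.62
a = 1275.44 − 0.62(2012) = 28
Equilibrium: Y = 28 + 0.62Y + 227.36
0.38Y = 255.36, so Y = 255.36/0.38 = 672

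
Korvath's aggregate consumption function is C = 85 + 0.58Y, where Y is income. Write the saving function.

S = -85 + 0.42Y

S = Y − C = Y − (85 + 0.58Y) = -85 + (1 − 0.58)Y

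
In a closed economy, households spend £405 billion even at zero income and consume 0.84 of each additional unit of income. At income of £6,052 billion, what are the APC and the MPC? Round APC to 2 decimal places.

MPC = 0.84 (the slope of the consumption function)
C = 405 + 0.84(6052) = 5488.68, so APC = 5488.68/6052 = 0.91

APC = 0.91; MPC = 0.84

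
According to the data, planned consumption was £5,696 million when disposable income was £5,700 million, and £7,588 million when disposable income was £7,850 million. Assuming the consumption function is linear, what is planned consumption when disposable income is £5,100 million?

C = 5168

MPC = (7588 − 5696)/(7850 − 5700) = 1892/2150 = 0.88
a = 5696 − 0.88(5700) = 5696 − 5016 = 680
C = 680 + 0.88(5100) = 680 + 4488 = 5168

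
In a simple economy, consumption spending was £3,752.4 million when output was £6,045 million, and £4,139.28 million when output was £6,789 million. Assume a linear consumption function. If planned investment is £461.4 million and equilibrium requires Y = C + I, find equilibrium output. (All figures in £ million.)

MPC = (4139.28 − 3752.4)/(6789 − 6045) = 386.88/744 = 0.52
a = 3752.4 − 0.52(6045) = 609
Equilibrium: Y = 609 + 0.52Y + 461.4
0.48Y = 1070.4, so Y = 1070.4/0.48 = 2230

Y = 2230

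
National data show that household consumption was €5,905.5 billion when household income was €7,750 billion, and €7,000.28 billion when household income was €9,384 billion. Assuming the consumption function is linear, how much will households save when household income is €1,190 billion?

MPC = (7000.28 − 5905.5)/(9384 − 7750) = 1094.78/1634 = 0.67
a = 5905.5 − 0.67(7750) = 5905.5 − 5192.5 = 713
C = 713 + 0.67(1190) = 1510.3
S = 1190 − 1510.3 = -320.3

S = -320.3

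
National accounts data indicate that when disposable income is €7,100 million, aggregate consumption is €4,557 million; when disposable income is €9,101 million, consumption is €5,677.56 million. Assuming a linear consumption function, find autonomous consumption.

MPC = ΔC/ΔY = (5677.56 − 4557)/(9101 − 7100) = 1120.56/2001 = 0.56
a = C − MPC·Y = 4557 − 0.56(7100) = 4557 − 3976 = 581

a = 581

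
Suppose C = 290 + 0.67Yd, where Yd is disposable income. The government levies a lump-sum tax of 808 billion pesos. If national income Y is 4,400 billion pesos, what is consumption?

Yd = Y − T = 4400 − 808 = 3592
C = 290 + 0.67(3592) = 290 + 2406.64 = 2696.64

C = 2696.64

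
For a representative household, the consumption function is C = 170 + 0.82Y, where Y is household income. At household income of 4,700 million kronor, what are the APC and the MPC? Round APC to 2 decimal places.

MPC = 0.82 (the slope of the consumption function)
C = 170 + 0.82(4700) = 4024, so APC = 4024/4700 = 0.86

APC = 0.86; MPC = 0.82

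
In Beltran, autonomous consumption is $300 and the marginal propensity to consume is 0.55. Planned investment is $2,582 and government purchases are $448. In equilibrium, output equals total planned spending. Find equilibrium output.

Y = C + I + G = 300 + 0.55Y + 2582 + 448
Y − 0.55Y = 3330
0.45Y = 3330, so Y = 3330/0.45 = 7400

Y = 7400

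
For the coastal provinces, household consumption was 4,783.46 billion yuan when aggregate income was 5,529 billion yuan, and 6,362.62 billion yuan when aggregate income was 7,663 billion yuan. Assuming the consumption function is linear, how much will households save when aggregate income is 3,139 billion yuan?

MPC = (6362.62 − 4783.46)/(7663 − 5529) = 1579.16/2134 = 0.74
a = 4783.46 − 0.74(5529) = 4783.46 − 4091.46 = 692
C = 692 + 0.74(3139) = 3014.86
S = 3139 − 3014.86 = 124.14

S = 124.14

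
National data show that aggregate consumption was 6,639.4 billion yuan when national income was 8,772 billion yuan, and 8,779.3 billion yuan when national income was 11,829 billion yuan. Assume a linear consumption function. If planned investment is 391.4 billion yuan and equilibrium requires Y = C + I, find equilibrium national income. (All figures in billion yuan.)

Y = 2968

MPC = (8779.3 − 6639.4)/(11829 − 8772) = 2139.9/3057 = 0.7
a = 6639.4 − 0.7(8772) = 499
Equilibrium: Y = 499 + 0.7Y + 391.4
0.3Y = 890.4, so Y = 890.4/0.3 = 2968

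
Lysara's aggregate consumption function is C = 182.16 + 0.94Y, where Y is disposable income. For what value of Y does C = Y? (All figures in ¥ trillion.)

At break-even, C = Y: 182.16 + 0.94Y = Y
0.06Y = 182.16, so Y = 182.16/0.06 = 3036

Y = 3036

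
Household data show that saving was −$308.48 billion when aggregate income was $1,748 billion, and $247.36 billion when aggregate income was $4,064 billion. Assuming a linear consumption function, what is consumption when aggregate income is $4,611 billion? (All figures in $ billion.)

C = 4232.36

MPS = ΔS/ΔY = (247.36 − (-308.48))/(4064 − 1748) = 555.84/2316 = 0.24
MPC = 1 − MPS = 0.76
Autonomous saving = -308.48 − 0.24(1748) = -728, so a = 728
C = 728 + 0.76(4611) = 728 + 3504.36 = 4232.36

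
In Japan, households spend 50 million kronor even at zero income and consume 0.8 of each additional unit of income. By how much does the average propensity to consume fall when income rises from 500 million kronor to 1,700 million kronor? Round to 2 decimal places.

At Y = 500: C = 50 + 0.8(500) = 450, APC = 450/500 = 0.900
At Y = 1700: C = 1410, APC = 1410/1700 = 0.829
Fall in APC = 0.900 − 0.829 = 0.071 ≈ 0.07

ΔAPC = 0.07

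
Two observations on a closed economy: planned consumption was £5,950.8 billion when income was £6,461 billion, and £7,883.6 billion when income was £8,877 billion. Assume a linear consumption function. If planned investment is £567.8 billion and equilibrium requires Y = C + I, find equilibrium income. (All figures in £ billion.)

MPC = (7883.6 − 5950.8)/(8877 − 6461) = 1932.8/2416 = 0.8
a = 5950.8 − 0.8(6461) = 782
Equilibrium: Y = 782 + 0.8Y + 567.8
0.2Y = 1349.8, so Y = 1349.8/0.2 = 6749

Y = 6749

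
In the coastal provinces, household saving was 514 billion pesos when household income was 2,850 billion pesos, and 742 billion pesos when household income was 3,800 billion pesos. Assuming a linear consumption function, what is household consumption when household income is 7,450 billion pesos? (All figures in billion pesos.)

C = 5832

MPS = ΔS/ΔY = (742 − 514)/(3800 − 2850) = 228/950 = 0.24
MPC = 1 − MPS = 0.76
Autonomous saving = 514 − 0.24(2850) = -170, so a = 170
C = 170 + 0.76(7450) = 170 + 5662 = 5832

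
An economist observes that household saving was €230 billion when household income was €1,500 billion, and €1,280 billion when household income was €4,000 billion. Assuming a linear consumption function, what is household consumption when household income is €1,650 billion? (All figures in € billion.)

MPS = ΔS/ΔY = (1280 − 230)/(4000 − 1500) = 1050/2500 = 0.42
MPC = 1 − MPS = 0.58
Autonomous saving = 230 − 0.42(1500) = -400, so a = 400
C = 400 + 0.58(1650) = 400 + 957 = 1357

C = 1357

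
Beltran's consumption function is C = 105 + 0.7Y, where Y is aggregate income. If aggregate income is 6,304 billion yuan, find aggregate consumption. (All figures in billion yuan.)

C = 105 + 0.7(6304) = 105 + 4412.8 = 4517.8

C = 4517.8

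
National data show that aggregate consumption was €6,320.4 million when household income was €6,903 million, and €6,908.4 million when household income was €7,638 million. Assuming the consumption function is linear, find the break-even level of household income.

Y = 3990

MPC = (6908.4 − 6320.4)/(7638 − 6903) = 588/735 = 0.8
a = 6320.4 − 0.8(6903) = 6320.4 − 5522.4 = 798
Break-even: Y = a/(1−MPC) = 798/0.2 = 3990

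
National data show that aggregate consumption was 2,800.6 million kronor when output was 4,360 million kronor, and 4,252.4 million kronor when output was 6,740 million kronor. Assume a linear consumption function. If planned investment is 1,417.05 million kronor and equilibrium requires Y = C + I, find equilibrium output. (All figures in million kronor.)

Y = 3995

MPC = (4252.4 − 2800.6)/(6740 − 4360) = 1451.8/2380 = 0.61
a = 2800.6 − 0.61(4360) = 141
Equilibrium: Y = 141 + 0.61Y + 1417.05
0.39Y = 1558.05, so Y = 1558.05/0.39 = 3995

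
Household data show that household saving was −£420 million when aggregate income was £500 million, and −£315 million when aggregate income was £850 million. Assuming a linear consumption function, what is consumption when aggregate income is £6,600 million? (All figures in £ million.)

C = 5190

MPS = ΔS/ΔY = (-315 − (-420))/(850 − 500) = 105/350 = 0.3
MPC = 1 − MPS = 0.7
Autonomous saving = -420 − 0.3(500) = -570, so a = 570
C = 570 + 0.7(6600) = 570 + 4620 = 5190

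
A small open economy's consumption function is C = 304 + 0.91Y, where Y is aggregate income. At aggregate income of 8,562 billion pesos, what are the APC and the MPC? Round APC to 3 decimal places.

APC = 0.946; MPC = 0.91

MPC = 0.91 (the slope of the consumption function)
C = 304 + 0.91(8562) = 8095.42, so APC = 8095.42/8562 = 0.946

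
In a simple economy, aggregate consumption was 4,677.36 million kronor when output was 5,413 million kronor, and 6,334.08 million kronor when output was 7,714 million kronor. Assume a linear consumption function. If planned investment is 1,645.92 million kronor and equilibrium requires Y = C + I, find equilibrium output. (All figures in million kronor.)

MPC = (6334.08 − 4677.36)/(7714 − 5413) = 1656.72/2301 = 0.72
a = 4677.36 − 0.72(5413) = 780
Equilibrium: Y = 780 + 0.72Y + 1645.92
0.28Y = 2425.92, so Y = 2425.92/0.28 = 8664

Y = 8664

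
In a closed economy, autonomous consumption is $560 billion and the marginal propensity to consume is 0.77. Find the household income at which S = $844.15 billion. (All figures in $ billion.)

Y = 6105

S = Y − C = -560 + 0.23Y
-560 + 0.23Y = 844.15, so 0.23Y = 1404.15 and Y = 6105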